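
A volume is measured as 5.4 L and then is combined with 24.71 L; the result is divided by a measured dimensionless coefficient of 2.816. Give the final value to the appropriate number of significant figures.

5.4 L + 24.71 L = 30.11 L; the sum is limited to 1 decimal place (3 s.f.).
Carrying full precision, 30.11 ÷ 2.816 = 10.6924715909… L; 2.816 has 4 s.f., so the result keeps min(3, 4) = 3 s.f.
Rounded to 3 significant figures: 10.7 L.

10.7 L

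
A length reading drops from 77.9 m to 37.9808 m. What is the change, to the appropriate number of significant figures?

77.9 m − 37.9808 m = 39.9192 m.
Addition/subtraction keeps the fewest decimal places: 77.9 → 1 decimal place, 37.9808 → 4 decimal places; limit is 1.
Rounded to 1 decimal place: 39.9 m.

39.9 m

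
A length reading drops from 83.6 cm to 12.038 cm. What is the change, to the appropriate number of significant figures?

71.6 cm

83.6 cm − 12.038 cm = 71.562 cm.
Addition/subtraction keeps the fewest decimal places: 83.6 → 1 decimal place, 12.038 → 3 decimal places; limit is 1.
Rounded to 1 decimal place: 71.6 cm.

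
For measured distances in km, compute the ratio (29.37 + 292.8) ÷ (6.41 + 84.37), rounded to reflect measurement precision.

29.37 + 292.8 = 322.17, limited to 1 d.p. → 4 s.f.; 6.41 + 84.37 = 90.78, limited to 2 d.p. → 4 s.f.
Carrying full precision, 322.17 ÷ 90.78 = 3.54890945142…; keep min(4, 4) = 4 s.f.
Rounded to 4 significant figures: 3.549.

3.549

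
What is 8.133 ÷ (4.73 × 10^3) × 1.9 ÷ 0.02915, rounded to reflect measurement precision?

0.11

8.133 ÷ (4.73 × 10^3) × 1.9 ÷ 0.02915 = 0.112073948629…
Multiplication/division keeps the fewest significant figures: 8.133 → 4 s.f., 4.73 × 10^3 → 3 s.f., 1.9 → 2 s.f., 0.02915 → 4 s.f.; limit is 2.
Rounded to 2 significant figures: 0.11.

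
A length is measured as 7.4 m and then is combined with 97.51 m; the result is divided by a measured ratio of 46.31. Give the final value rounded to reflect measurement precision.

2.265 m

7.4 m + 97.51 m = 104.91 m; the sum is limited to 1 decimal place (4 s.f.).
Carrying full precision, 104.91 ÷ 46.31 = 2.26538544591… m; 46.31 has 4 s.f., so the result keeps min(4, 4) = 4 s.f.
Rounded to 4 significant figures: 2.265 m.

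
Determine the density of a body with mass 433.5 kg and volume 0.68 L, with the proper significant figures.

6.4 × 10² kg/L

density = 433.5 kg ÷ 0.68 L = 637.5 kg/L.
433.5 has 4 significant figures; 0.68 has 2.
Division/multiplication keeps the fewest: 2 significant figures.
Rounded: 6.4 × 10² kg/L.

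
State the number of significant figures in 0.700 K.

3

0.700: leading zeros are not significant; trailing zeros after a decimal point are significant.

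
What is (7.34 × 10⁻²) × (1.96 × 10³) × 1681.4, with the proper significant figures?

(7.34 × 10⁻²) × (1.96 × 10³) × 1681.4 = 241892.9296
Multiplication/division keeps the fewest significant figures: 7.34 × 10⁻² → 3 s.f., 1.96 × 10³ → 3 s.f., 1681.4 → 5 s.f.; limit is 3.
Rounded to 3 significant figures: 2.42 × 10⁵.

2.42 × 10⁵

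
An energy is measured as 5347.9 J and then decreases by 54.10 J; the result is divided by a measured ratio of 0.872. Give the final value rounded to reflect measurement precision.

6.07 × 10^3 J

5347.9 J − 54.10 J = 5293.80 J; the difference is limited to 1 decimal place (5 s.f.).
Carrying full precision, 5293.80 ÷ 0.872 = 6070.87155963… J; 0.872 has 3 s.f., so the result keeps min(5, 3) = 3 s.f.
Rounded to 3 significant figures: 6.07 × 10^3 J.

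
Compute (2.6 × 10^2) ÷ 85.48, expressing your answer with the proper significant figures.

3.0

(2.6 × 10^2) ÷ 85.48 = 3.04164716893…
Multiplication/division keeps the fewest significant figures: 2.6 × 10^2 → 2 s.f., 85.48 → 4 s.f.; limit is 2.
Rounded to 2 significant figures: 3.0.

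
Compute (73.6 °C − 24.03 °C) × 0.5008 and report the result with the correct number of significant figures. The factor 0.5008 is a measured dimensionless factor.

73.6 °C − 24.03 °C = 49.57 °C; the difference is limited to 1 decimal place (3 s.f.).
Carrying full precision, 49.57 × 0.5008 = 24.824656 °C; 0.5008 has 4 s.f., so the result keeps min(3, 4) = 3 s.f.
Rounded to 3 significant figures: 24.8 °C.

24.8 °C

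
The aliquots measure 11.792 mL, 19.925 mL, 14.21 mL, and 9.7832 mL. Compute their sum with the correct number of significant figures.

55.71 mL

11.792 mL + 19.925 mL + 14.21 mL + 9.7832 mL = 55.7102 mL.
Addition/subtraction keeps the fewest decimal places: 11.792 → 3 decimal places, 19.925 → 3 decimal places, 14.21 → 2 decimal places, 9.7832 → 4 decimal places; limit is 2.
Rounded to 2 decimal places: 55.71 mL.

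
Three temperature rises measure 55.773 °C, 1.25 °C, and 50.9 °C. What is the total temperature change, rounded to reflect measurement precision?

107.9 °C

55.773 °C + 1.25 °C + 50.9 °C = 107.923 °C.
Addition/subtraction keeps the fewest decimal places: 55.773 → 3 decimal places, 1.25 → 2 decimal places, 50.9 → 1 decimal place; limit is 1.
Rounded to 1 decimal place: 107.9 °C.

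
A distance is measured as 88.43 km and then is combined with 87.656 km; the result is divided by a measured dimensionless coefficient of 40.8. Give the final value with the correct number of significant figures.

88.43 km + 87.656 km = 176.086 km; the sum is limited to 2 decimal places (5 s.f.).
Carrying full precision, 176.086 ÷ 40.8 = 4.31583333333… km; 40.8 has 3 s.f., so the result keeps min(5, 3) = 3 s.f.
Rounded to 3 significant figures: 4.32 km.

4.32 km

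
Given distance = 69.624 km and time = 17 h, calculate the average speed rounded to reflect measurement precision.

average speed = 69.624 km ÷ 17 h = 4.09552941176… km/h.
69.624 has 5 significant figures; 17 has 2.
Division/multiplication keeps the fewest: 2 significant figures.
Rounded: 4.1 km/h.

4.1 km/h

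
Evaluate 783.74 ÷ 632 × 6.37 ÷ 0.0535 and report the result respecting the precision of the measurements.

783.74 ÷ 632 × 6.37 ÷ 0.0535 = 147.652425174…
Multiplication/division keeps the fewest significant figures: 783.74 → 5 s.f., 632 → 3 s.f., 6.37 → 3 s.f., 0.0535 → 3 s.f.; limit is 3.
Rounded to 3 significant figures: 148.

148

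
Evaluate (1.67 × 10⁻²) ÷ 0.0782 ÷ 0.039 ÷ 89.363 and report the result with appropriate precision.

6.1 × 10⁻²

(1.67 × 10⁻²) ÷ 0.0782 ÷ 0.039 ÷ 89.363 = 0.0612755715775…
Multiplication/division keeps the fewest significant figures: 1.67 × 10⁻² → 3 s.f., 0.0782 → 3 s.f., 0.039 → 2 s.f., 89.363 → 5 s.f.; limit is 2.
Rounded to 2 significant figures: 6.1 × 10⁻².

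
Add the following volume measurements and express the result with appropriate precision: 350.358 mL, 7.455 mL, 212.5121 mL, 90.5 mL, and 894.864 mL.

1555.7 mL

350.358 mL + 7.455 mL + 212.5121 mL + 90.5 mL + 894.864 mL = 1555.6891 mL.
Addition/subtraction keeps the fewest decimal places: 350.358 → 3 decimal places, 7.455 → 3 decimal places, 212.5121 → 4 decimal places, 90.5 → 1 decimal place, 894.864 → 3 decimal places; limit is 1.
Rounded to 1 decimal place: 1555.7 mL.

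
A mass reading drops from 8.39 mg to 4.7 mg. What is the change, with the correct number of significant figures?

8.39 mg − 4.7 mg = 3.69 mg.
Addition/subtraction keeps the fewest decimal places: 8.39 → 2 decimal places, 4.7 → 1 decimal place; limit is 1.
Rounded to 1 decimal place: 3.7 mg.

3.7 mg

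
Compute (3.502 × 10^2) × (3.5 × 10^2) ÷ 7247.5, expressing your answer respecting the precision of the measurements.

17

(3.502 × 10^2) × (3.5 × 10^2) ÷ 7247.5 = 16.912038634…
Multiplication/division keeps the fewest significant figures: 3.502 × 10^2 → 4 s.f., 3.5 × 10^2 → 2 s.f., 7247.5 → 5 s.f.; limit is 2.
Rounded to 2 significant figures: 17.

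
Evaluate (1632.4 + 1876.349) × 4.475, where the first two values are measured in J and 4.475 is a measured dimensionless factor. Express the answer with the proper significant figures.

1.570 × 10^4 J

1632.4 J + 1876.349 J = 3508.749 J; the sum is limited to 1 decimal place (5 s.f.).
Carrying full precision, 3508.749 × 4.475 = 15701.651775 J; 4.475 has 4 s.f., so the result keeps min(5, 4) = 4 s.f.
Rounded to 4 significant figures: 1.570 × 10^4 J.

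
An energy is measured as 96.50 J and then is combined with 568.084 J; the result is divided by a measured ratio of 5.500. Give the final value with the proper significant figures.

96.50 J + 568.084 J = 664.584 J; the sum is limited to 2 decimal places (5 s.f.).
Carrying full precision, 664.584 ÷ 5.500 = 120.833454545… J; 5.500 has 4 s.f., so the result keeps min(5, 4) = 4 s.f.
Rounded to 4 significant figures: 120.8 J.

120.8 J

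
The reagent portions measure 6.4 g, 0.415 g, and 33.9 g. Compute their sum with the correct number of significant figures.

6.4 g + 0.415 g + 33.9 g = 40.715 g.
Addition/subtraction keeps the fewest decimal places: 6.4 → 1 decimal place, 0.415 → 3 decimal places, 33.9 → 1 decimal place; limit is 1.
Rounded to 1 decimal place: 40.7 g.

40.7 g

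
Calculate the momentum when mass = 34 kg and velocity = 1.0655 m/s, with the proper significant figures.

36 kg·m/s

momentum = 34 kg × 1.0655 m/s = 36.227 kg·m/s.
34 has 2 significant figures; 1.0655 has 5.
Division/multiplication keeps the fewest: 2 significant figures.
Rounded: 36 kg·m/s.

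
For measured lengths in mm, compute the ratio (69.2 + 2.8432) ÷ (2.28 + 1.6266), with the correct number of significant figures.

69.2 + 2.8432 = 72.0432, limited to 1 d.p. → 3 s.f.; 2.28 + 1.6266 = 3.9066, limited to 2 d.p. → 3 s.f.
Carrying full precision, 72.0432 ÷ 3.9066 = 18.4414068499…; keep min(3, 3) = 3 s.f.
Rounded to 3 significant figures: 18.4.

18.4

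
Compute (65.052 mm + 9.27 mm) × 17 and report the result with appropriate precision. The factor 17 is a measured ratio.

1.3 × 10^3 mm

65.052 mm + 9.27 mm = 74.322 mm; the sum is limited to 2 decimal places (4 s.f.).
Carrying full precision, 74.322 × 17 = 1263.474 mm; 17 has 2 s.f., so the result keeps min(4, 2) = 2 s.f.
Rounded to 2 significant figures: 1.3 × 10^3 mm.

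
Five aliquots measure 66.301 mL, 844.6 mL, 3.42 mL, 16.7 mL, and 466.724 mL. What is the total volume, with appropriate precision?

1397.7 mL

66.301 mL + 844.6 mL + 3.42 mL + 16.7 mL + 466.724 mL = 1397.745 mL.
Addition/subtraction keeps the fewest decimal places: 66.301 → 3 decimal places, 844.6 → 1 decimal place, 3.42 → 2 decimal places, 16.7 → 1 decimal place, 466.724 → 3 decimal places; limit is 1.
Rounded to 1 decimal place: 1397.7 mL.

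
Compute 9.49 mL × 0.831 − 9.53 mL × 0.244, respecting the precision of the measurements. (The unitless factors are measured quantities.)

9.49 × 0.831 = 7.88619 → 7.89 mL (3 s.f., last digit at the 10^-2 place).
9.53 × 0.244 = 2.32532 → 2.33 mL (3 s.f., last digit at the 10^-2 place).
Difference: 5.56087 mL; keep the coarser place, 10^-2.
Result: 5.56 mL.

5.56 mL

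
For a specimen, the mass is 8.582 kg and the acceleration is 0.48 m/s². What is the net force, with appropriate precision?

net force = 8.582 kg × 0.48 m/s² = 4.11936 N.
8.582 has 4 significant figures; 0.48 has 2.
Division/multiplication keeps the fewest: 2 significant figures.
Rounded: 4.1 N.

4.1 N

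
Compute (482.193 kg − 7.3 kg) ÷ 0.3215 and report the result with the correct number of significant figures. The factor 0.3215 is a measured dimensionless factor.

482.193 kg − 7.3 kg = 474.893 kg; the difference is limited to 1 decimal place (4 s.f.).
Carrying full precision, 474.893 ÷ 0.3215 = 1477.11664075… kg; 0.3215 has 4 s.f., so the result keeps min(4, 4) = 4 s.f.
Rounded to 4 significant figures: 1477 kg.

1477 kg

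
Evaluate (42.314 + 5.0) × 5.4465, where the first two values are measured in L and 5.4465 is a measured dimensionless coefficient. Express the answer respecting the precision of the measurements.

258 L

42.314 L + 5.0 L = 47.314 L; the sum is limited to 1 decimal place (3 s.f.).
Carrying full precision, 47.314 × 5.4465 = 257.695701 L; 5.4465 has 5 s.f., so the result keeps min(3, 5) = 3 s.f.
Rounded to 3 significant figures: 258 L.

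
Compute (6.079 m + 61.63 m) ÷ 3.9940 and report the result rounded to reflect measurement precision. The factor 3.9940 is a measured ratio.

6.079 m + 61.63 m = 67.709 m; the sum is limited to 2 decimal places (4 s.f.).
Carrying full precision, 67.709 ÷ 3.9940 = 16.9526790185… m; 3.9940 has 5 s.f., so the result keeps min(4, 5) = 4 s.f.
Rounded to 4 significant figures: 16.95 m.

16.95 m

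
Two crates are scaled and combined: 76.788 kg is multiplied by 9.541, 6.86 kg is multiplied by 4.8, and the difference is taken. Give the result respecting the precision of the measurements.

76.788 × 9.541 = 732.634308 → 732.6 kg (4 s.f., last digit at the 10^-1 place).
6.86 × 4.8 = 32.928 → 33 kg (2 s.f., last digit at the 10^0 place).
Difference: 699.706308 kg; keep the coarser place, 10^0.
Result: 7.00 × 10^2 kg.

7.00 × 10^2 kg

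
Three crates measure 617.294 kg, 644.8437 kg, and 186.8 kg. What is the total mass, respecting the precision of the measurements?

617.294 kg + 644.8437 kg + 186.8 kg = 1448.9377 kg.
Addition/subtraction keeps the fewest decimal places: 617.294 → 3 decimal places, 644.8437 → 4 decimal places, 186.8 → 1 decimal place; limit is 1.
Rounded to 1 decimal place: 1448.9 kg.

1448.9 kg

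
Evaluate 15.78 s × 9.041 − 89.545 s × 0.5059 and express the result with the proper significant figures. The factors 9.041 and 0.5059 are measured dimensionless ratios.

97.4 s

15.78 × 9.041 = 142.66698 → 142.7 s (4 s.f., last digit at the 10^-1 place).
89.545 × 0.5059 = 45.3008155 → 45.30 s (4 s.f., last digit at the 10^-2 place).
Difference: 97.3661645 s; keep the coarser place, 10^-1.
Result: 97.4 s.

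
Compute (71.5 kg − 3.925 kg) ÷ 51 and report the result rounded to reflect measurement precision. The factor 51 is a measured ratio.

1.3 kg

71.5 kg − 3.925 kg = 67.575 kg; the difference is limited to 1 decimal place (3 s.f.).
Carrying full precision, 67.575 ÷ 51 = 1.325 kg; 51 has 2 s.f., so the result keeps min(3, 2) = 2 s.f.
Rounded to 2 significant figures: 1.3 kg.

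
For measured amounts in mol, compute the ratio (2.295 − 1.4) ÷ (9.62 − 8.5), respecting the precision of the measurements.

0.8

2.295 − 1.4 = 0.895, limited to 1 d.p. → 1 s.f.; 9.62 − 8.5 = 1.12, limited to 1 d.p. → 2 s.f.
Carrying full precision, 0.895 ÷ 1.12 = 0.799107142857…; keep min(1, 2) = 1 s.f.
Rounded to 1 significant figure: 0.8.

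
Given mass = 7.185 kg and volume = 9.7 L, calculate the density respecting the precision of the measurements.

0.74 kg/L

density = 7.185 kg ÷ 9.7 L = 0.740721649485… kg/L.
7.185 has 4 significant figures; 9.7 has 2.
Division/multiplication keeps the fewest: 2 significant figures.
Rounded: 0.74 kg/L.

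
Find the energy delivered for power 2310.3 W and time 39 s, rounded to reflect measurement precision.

energy delivered = 2310.3 W × 39 s = 90101.7 J.
2310.3 has 5 significant figures; 39 has 2.
Division/multiplication keeps the fewest: 2 significant figures.
Rounded: 9.0 × 10⁴ J.

9.0 × 10⁴ J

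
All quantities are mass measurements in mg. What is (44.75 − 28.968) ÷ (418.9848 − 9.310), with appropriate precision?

0.03852

44.75 − 28.968 = 15.782, limited to 2 d.p. → 4 s.f.; 418.9848 − 9.310 = 409.6748, limited to 3 d.p. → 6 s.f.
Carrying full precision, 15.782 ÷ 409.6748 = 0.038523238432…; keep min(4, 6) = 4 s.f.
Rounded to 4 significant figures: 0.03852.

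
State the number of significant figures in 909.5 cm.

4

909.5: zeros between nonzero digits are significant.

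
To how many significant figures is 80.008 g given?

80.008: zeros between nonzero digits are significant.

5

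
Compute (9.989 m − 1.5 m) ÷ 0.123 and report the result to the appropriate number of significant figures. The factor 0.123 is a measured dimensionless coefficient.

9.989 m − 1.5 m = 8.489 m; the difference is limited to 1 decimal place (2 s.f.).
Carrying full precision, 8.489 ÷ 0.123 = 69.0162601626… m; 0.123 has 3 s.f., so the result keeps min(2, 3) = 2 s.f.
Rounded to 2 significant figures: 69 m.

69 m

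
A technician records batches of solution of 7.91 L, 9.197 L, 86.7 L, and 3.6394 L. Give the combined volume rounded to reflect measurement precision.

107.4 L

7.91 L + 9.197 L + 86.7 L + 3.6394 L = 107.4464 L.
Addition/subtraction keeps the fewest decimal places: 7.91 → 2 decimal places, 9.197 → 3 decimal places, 86.7 → 1 decimal place, 3.6394 → 4 decimal places; limit is 1.
Rounded to 1 decimal place: 107.4 L.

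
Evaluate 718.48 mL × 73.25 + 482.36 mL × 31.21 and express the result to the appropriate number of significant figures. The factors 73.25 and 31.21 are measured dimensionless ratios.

718.48 × 73.25 = 52628.66 → 5.263 × 10⁴ mL (4 s.f., last digit at the 10^1 place).
482.36 × 31.21 = 15054.4556 → 1.505 × 10⁴ mL (4 s.f., last digit at the 10^1 place).
Sum: 67683.1156 mL; keep the coarser place, 10^1.
Result: 6.768 × 10⁴ mL.

6.768 × 10⁴ mL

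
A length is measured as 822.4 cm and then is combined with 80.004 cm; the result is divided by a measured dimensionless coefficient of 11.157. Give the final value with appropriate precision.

80.88 cm

822.4 cm + 80.004 cm = 902.404 cm; the sum is limited to 1 decimal place (4 s.f.).
Carrying full precision, 902.404 ÷ 11.157 = 80.8823160348… cm; 11.157 has 5 s.f., so the result keeps min(4, 5) = 4 s.f.
Rounded to 4 significant figures: 80.88 cm.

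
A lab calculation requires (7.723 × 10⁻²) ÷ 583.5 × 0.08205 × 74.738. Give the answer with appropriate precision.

8.116 × 10⁻⁴

(7.723 × 10⁻²) ÷ 583.5 × 0.08205 × 74.738 = 0.000811643344416…
Multiplication/division keeps the fewest significant figures: 7.723 × 10⁻² → 4 s.f., 583.5 → 4 s.f., 0.08205 → 4 s.f., 74.738 → 5 s.f.; limit is 4.
Rounded to 4 significant figures: 8.116 × 10⁻⁴.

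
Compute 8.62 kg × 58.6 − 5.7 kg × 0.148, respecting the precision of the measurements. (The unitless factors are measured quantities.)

504 kg

8.62 × 58.6 = 505.132 → 505 kg (3 s.f., last digit at the 10^0 place).
5.7 × 0.148 = 0.8436 → 0.84 kg (2 s.f., last digit at the 10^-2 place).
Difference: 504.2884 kg; keep the coarser place, 10^0.
Result: 504 kg.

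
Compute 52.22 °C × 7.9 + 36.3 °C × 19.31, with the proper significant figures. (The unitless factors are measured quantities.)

1.11 × 10^3 °C

52.22 × 7.9 = 412.538 → 4.1 × 10^2 °C (2 s.f., last digit at the 10^1 place).
36.3 × 19.31 = 700.953 → 701 °C (3 s.f., last digit at the 10^0 place).
Sum: 1113.491 °C; keep the coarser place, 10^1.
Result: 1.11 × 10^3 °C.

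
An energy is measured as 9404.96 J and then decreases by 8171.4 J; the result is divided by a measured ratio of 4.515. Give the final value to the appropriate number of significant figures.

9404.96 J − 8171.4 J = 1233.56 J; the difference is limited to 1 decimal place (5 s.f.).
Carrying full precision, 1233.56 ÷ 4.515 = 273.213732004… J; 4.515 has 4 s.f., so the result keeps min(5, 4) = 4 s.f.
Rounded to 4 significant figures: 273.2 J.

273.2 J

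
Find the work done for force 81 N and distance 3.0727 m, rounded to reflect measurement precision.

work done = 81 N × 3.0727 m = 248.8887 J.
81 has 2 significant figures; 3.0727 has 5.
Division/multiplication keeps the fewest: 2 significant figures.
Rounded: 2.5 × 10^2 J.

2.5 × 10^2 J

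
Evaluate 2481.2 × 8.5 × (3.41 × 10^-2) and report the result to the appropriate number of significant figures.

2481.2 × 8.5 × (3.41 × 10^-2) = 719.17582
Multiplication/division keeps the fewest significant figures: 2481.2 → 5 s.f., 8.5 → 2 s.f., 3.41 × 10^-2 → 3 s.f.; limit is 2.
Rounded to 2 significant figures: 7.2 × 10^2.

7.2 × 10^2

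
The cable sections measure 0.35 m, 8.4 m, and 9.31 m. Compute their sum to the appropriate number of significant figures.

0.35 m + 8.4 m + 9.31 m = 18.06 m.
Addition/subtraction keeps the fewest decimal places: 0.35 → 2 decimal places, 8.4 → 1 decimal place, 9.31 → 2 decimal places; limit is 1.
Rounded to 1 decimal place: 18.1 m.

18.1 m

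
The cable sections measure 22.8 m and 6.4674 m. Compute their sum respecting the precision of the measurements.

22.8 m + 6.4674 m = 29.2674 m.
Addition/subtraction keeps the fewest decimal places: 22.8 → 1 decimal place, 6.4674 → 4 decimal places; limit is 1.
Rounded to 1 decimal place: 29.3 m.

29.3 m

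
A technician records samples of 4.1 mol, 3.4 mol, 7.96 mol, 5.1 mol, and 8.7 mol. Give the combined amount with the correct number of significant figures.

4.1 mol + 3.4 mol + 7.96 mol + 5.1 mol + 8.7 mol = 29.26 mol.
Addition/subtraction keeps the fewest decimal places: 4.1 → 1 decimal place, 3.4 → 1 decimal place, 7.96 → 2 decimal places, 5.1 → 1 decimal place, 8.7 → 1 decimal place; limit is 1.
Rounded to 1 decimal place: 29.3 mol.

29.3 mol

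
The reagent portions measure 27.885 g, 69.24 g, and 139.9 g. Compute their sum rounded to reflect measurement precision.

27.885 g + 69.24 g + 139.9 g = 237.025 g.
Addition/subtraction keeps the fewest decimal places: 27.885 → 3 decimal places, 69.24 → 2 decimal places, 139.9 → 1 decimal place; limit is 1.
Rounded to 1 decimal place: 237.0 g.

237.0 g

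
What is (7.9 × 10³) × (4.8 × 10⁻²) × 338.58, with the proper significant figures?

(7.9 × 10³) × (4.8 × 10⁻²) × 338.58 = 128389.536
Multiplication/division keeps the fewest significant figures: 7.9 × 10³ → 2 s.f., 4.8 × 10⁻² → 2 s.f., 338.58 → 5 s.f.; limit is 2.
Rounded to 2 significant figures: 1.3 × 10⁵.

1.3 × 10⁵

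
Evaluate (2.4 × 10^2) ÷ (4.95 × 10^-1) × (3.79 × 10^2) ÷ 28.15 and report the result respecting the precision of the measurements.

6.5 × 10^3

(2.4 × 10^2) ÷ (4.95 × 10^-1) × (3.79 × 10^2) ÷ 28.15 = 6527.80020453…
Multiplication/division keeps the fewest significant figures: 2.4 × 10^2 → 2 s.f., 4.95 × 10^-1 → 3 s.f., 3.79 × 10^2 → 3 s.f., 28.15 → 4 s.f.; limit is 2.
Rounded to 2 significant figures: 6.5 × 10^3.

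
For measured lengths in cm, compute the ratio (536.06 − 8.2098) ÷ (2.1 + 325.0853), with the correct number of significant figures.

1.613

536.06 − 8.2098 = 527.8502, limited to 2 d.p. → 5 s.f.; 2.1 + 325.0853 = 327.1853, limited to 1 d.p. → 4 s.f.
Carrying full precision, 527.8502 ÷ 327.1853 = 1.61330658804…; keep min(5, 4) = 4 s.f.
Rounded to 4 significant figures: 1.613.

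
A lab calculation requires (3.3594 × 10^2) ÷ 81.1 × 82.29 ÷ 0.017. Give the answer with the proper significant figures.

2.0 × 10^4

(3.3594 × 10^2) ÷ 81.1 × 82.29 ÷ 0.017 = 20051.1370131…
Multiplication/division keeps the fewest significant figures: 3.3594 × 10^2 → 5 s.f., 81.1 → 3 s.f., 82.29 → 4 s.f., 0.017 → 2 s.f.; limit is 2.
Rounded to 2 significant figures: 2.0 × 10^4.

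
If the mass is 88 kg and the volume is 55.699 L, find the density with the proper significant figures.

density = 88 kg ÷ 55.699 L = 1.57992064489… kg/L.
88 has 2 significant figures; 55.699 has 5.
Division/multiplication keeps the fewest: 2 significant figures.
Rounded: 1.6 kg/L.

1.6 kg/L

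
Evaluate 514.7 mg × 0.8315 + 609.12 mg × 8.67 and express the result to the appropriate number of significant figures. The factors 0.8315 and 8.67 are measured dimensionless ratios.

514.7 × 0.8315 = 427.97305 → 428.0 mg (4 s.f., last digit at the 10^-1 place).
609.12 × 8.67 = 5281.0704 → 5.28 × 10^3 mg (3 s.f., last digit at the 10^1 place).
Sum: 5709.04345 mg; keep the coarser place, 10^1.
Result: 5.71 × 10^3 mg.

5.71 × 10^3 mg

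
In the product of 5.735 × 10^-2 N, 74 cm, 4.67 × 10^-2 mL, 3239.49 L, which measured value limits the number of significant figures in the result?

5.735 × 10^-2 N → 4 s.f.; 74 cm → 2 s.f.; 4.67 × 10^-2 mL → 3 s.f.; 3239.49 L → 6 s.f.
The fewest is 2 significant figures, from 74 cm.

74 cm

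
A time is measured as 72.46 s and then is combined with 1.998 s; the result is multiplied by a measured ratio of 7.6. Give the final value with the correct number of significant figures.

72.46 s + 1.998 s = 74.458 s; the sum is limited to 2 decimal places (4 s.f.).
Carrying full precision, 74.458 × 7.6 = 565.8808 s; 7.6 has 2 s.f., so the result keeps min(4, 2) = 2 s.f.
Rounded to 2 significant figures: 5.7 × 10^2 s.

5.7 × 10^2 s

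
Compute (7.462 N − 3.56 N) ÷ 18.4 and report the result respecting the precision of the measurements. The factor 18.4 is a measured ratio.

7.462 N − 3.56 N = 3.902 N; the difference is limited to 2 decimal places (3 s.f.).
Carrying full precision, 3.902 ÷ 18.4 = 0.212065217391… N; 18.4 has 3 s.f., so the result keeps min(3, 3) = 3 s.f.
Rounded to 3 significant figures: 0.212 N.

0.212 N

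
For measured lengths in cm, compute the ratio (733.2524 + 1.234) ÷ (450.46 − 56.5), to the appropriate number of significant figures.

1.864

733.2524 + 1.234 = 734.4864, limited to 3 d.p. → 6 s.f.; 450.46 − 56.5 = 393.96, limited to 1 d.p. → 4 s.f.
Carrying full precision, 734.4864 ÷ 393.96 = 1.86436795614…; keep min(6, 4) = 4 s.f.
Rounded to 4 significant figures: 1.864.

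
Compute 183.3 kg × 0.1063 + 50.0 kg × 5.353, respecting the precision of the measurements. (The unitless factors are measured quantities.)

287 kg

183.3 × 0.1063 = 19.48479 → 19.48 kg (4 s.f., last digit at the 10^-2 place).
50.0 × 5.353 = 267.65 → 268 kg (3 s.f., last digit at the 10^0 place).
Sum: 287.13479 kg; keep the coarser place, 10^0.
Result: 287 kg.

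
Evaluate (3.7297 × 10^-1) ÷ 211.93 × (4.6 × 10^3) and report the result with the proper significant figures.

(3.7297 × 10^-1) ÷ 211.93 × (4.6 × 10^3) = 8.09541829849…
Multiplication/division keeps the fewest significant figures: 3.7297 × 10^-1 → 5 s.f., 211.93 → 5 s.f., 4.6 × 10^3 → 2 s.f.; limit is 2.
Rounded to 2 significant figures: 8.1.

8.1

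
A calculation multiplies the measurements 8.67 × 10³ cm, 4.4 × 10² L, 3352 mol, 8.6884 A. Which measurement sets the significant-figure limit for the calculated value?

8.67 × 10³ cm → 3 s.f.; 4.4 × 10² L → 2 s.f.; 3352 mol → 4 s.f.; 8.6884 A → 5 s.f.
The fewest is 2 significant figures, from 4.4 × 10² L.

4.4 × 10² L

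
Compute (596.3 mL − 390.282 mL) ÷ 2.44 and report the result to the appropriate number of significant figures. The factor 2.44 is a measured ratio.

596.3 mL − 390.282 mL = 206.018 mL; the difference is limited to 1 decimal place (4 s.f.).
Carrying full precision, 206.018 ÷ 2.44 = 84.4336065574… mL; 2.44 has 3 s.f., so the result keeps min(4, 3) = 3 s.f.
Rounded to 3 significant figures: 84.4 mL.

84.4 mL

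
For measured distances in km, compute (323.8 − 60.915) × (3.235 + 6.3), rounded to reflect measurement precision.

323.8 − 60.915 = 262.885, limited to 1 d.p. → 4 s.f.; 3.235 + 6.3 = 9.535, limited to 1 d.p. → 2 s.f.
Carrying full precision, 262.885 × 9.535 = 2506.608475; keep min(4, 2) = 2 s.f.
Rounded to 2 significant figures: 2.5 × 10^3 km².

2.5 × 10^3 km²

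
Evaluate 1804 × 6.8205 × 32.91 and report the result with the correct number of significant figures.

1804 × 6.8205 × 32.91 = 404930.62962
Multiplication/division keeps the fewest significant figures: 1804 → 4 s.f., 6.8205 → 5 s.f., 32.91 → 4 s.f.; limit is 4.
Rounded to 4 significant figures: 4.049 × 10⁵.

4.049 × 10⁵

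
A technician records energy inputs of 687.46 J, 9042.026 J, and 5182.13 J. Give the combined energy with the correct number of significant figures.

687.46 J + 9042.026 J + 5182.13 J = 14911.616 J.
Addition/subtraction keeps the fewest decimal places: 687.46 → 2 decimal places, 9042.026 → 3 decimal places, 5182.13 → 2 decimal places; limit is 2.
Rounded to 2 decimal places: 14911.62 J.

14911.62 J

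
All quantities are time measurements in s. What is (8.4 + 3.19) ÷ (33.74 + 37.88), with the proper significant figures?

0.162

8.4 + 3.19 = 11.59, limited to 1 d.p. → 3 s.f.; 33.74 + 37.88 = 71.62, limited to 2 d.p. → 4 s.f.
Carrying full precision, 11.59 ÷ 71.62 = 0.161826305501…; keep min(3, 4) = 3 s.f.
Rounded to 3 significant figures: 0.162.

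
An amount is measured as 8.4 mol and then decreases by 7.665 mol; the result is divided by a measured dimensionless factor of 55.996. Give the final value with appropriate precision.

0.01 mol

8.4 mol − 7.665 mol = 0.735 mol; the difference is limited to 1 decimal place (1 s.f.).
Carrying full precision, 0.735 ÷ 55.996 = 0.013125937567… mol; 55.996 has 5 s.f., so the result keeps min(1, 5) = 1 s.f.
Rounded to 1 significant figure: 0.01 mol.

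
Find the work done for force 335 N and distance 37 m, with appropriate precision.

1.2 × 10^4 J

work done = 335 N × 37 m = 12395 J.
335 has 3 significant figures; 37 has 2.
Division/multiplication keeps the fewest: 2 significant figures.
Rounded: 1.2 × 10^4 J.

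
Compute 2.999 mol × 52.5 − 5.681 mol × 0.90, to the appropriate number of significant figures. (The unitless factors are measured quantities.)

1.52 × 10^2 mol

2.999 × 52.5 = 157.4475 → 157 mol (3 s.f., last digit at the 10^0 place).
5.681 × 0.90 = 5.1129 → 5.1 mol (2 s.f., last digit at the 10^-1 place).
Difference: 152.3346 mol; keep the coarser place, 10^0.
Result: 1.52 × 10^2 mol.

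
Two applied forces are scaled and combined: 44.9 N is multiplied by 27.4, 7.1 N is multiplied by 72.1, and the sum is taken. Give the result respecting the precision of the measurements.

1.74 × 10³ N

44.9 × 27.4 = 1230.26 → 1.23 × 10³ N (3 s.f., last digit at the 10^1 place).
7.1 × 72.1 = 511.91 → 5.1 × 10² N (2 s.f., last digit at the 10^1 place).
Sum: 1742.17 N; keep the coarser place, 10^1.
Result: 1.74 × 10³ N.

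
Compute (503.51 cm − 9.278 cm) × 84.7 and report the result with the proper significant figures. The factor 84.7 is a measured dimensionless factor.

503.51 cm − 9.278 cm = 494.232 cm; the difference is limited to 2 decimal places (5 s.f.).
Carrying full precision, 494.232 × 84.7 = 41861.4504 cm; 84.7 has 3 s.f., so the result keeps min(5, 3) = 3 s.f.
Rounded to 3 significant figures: 4.19 × 10^4 cm.

4.19 × 10^4 cm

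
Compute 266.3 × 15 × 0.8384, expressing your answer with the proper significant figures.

3.3 × 10³

266.3 × 15 × 0.8384 = 3348.9888
Multiplication/division keeps the fewest significant figures: 266.3 → 4 s.f., 15 → 2 s.f., 0.8384 → 4 s.f.; limit is 2.
Rounded to 2 significant figures: 3.3 × 10³.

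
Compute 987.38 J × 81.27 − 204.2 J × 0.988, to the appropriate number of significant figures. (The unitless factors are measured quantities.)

8.004 × 10^4 J

987.38 × 81.27 = 80244.3726 → 8.024 × 10^4 J (4 s.f., last digit at the 10^1 place).
204.2 × 0.988 = 201.7496 → 202 J (3 s.f., last digit at the 10^0 place).
Difference: 80042.623 J; keep the coarser place, 10^1.
Result: 8.004 × 10^4 J.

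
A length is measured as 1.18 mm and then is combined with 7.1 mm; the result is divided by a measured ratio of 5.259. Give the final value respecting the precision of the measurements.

1.6 mm

1.18 mm + 7.1 mm = 8.28 mm; the sum is limited to 1 decimal place (2 s.f.).
Carrying full precision, 8.28 ÷ 5.259 = 1.57444381061… mm; 5.259 has 4 s.f., so the result keeps min(2, 4) = 2 s.f.
Rounded to 2 significant figures: 1.6 mm.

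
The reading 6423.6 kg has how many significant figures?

5

6423.6: every digit is nonzero and significant.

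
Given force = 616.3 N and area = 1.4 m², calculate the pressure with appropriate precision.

4.4 × 10^2 Pa

pressure = 616.3 N ÷ 1.4 m² = 440.214285714… Pa.
616.3 has 4 significant figures; 1.4 has 2.
Division/multiplication keeps the fewest: 2 significant figures.
Rounded: 4.4 × 10^2 Pa.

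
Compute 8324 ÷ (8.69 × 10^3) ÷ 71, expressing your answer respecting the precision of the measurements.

0.013

8324 ÷ (8.69 × 10^3) ÷ 71 = 0.0134913045592…
Multiplication/division keeps the fewest significant figures: 8324 → 4 s.f., 8.69 × 10^3 → 3 s.f., 71 → 2 s.f.; limit is 2.
Rounded to 2 significant figures: 0.013.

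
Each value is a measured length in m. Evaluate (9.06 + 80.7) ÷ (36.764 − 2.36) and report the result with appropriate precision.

9.06 + 80.7 = 89.76, limited to 1 d.p. → 3 s.f.; 36.764 − 2.36 = 34.404, limited to 2 d.p. → 4 s.f.
Carrying full precision, 89.76 ÷ 34.404 = 2.60899895361…; keep min(3, 4) = 3 s.f.
Rounded to 3 significant figures: 2.61.

2.61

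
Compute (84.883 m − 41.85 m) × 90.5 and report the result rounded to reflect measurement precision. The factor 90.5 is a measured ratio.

84.883 m − 41.85 m = 43.033 m; the difference is limited to 2 decimal places (4 s.f.).
Carrying full precision, 43.033 × 90.5 = 3894.4865 m; 90.5 has 3 s.f., so the result keeps min(4, 3) = 3 s.f.
Rounded to 3 significant figures: 3.89 × 10^3 m.

3.89 × 10^3 m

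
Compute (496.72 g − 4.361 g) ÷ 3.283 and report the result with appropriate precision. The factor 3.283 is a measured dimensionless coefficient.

496.72 g − 4.361 g = 492.359 g; the difference is limited to 2 decimal places (5 s.f.).
Carrying full precision, 492.359 ÷ 3.283 = 149.97228145… g; 3.283 has 4 s.f., so the result keeps min(5, 4) = 4 s.f.
Rounded to 4 significant figures: 150.0 g.

150.0 g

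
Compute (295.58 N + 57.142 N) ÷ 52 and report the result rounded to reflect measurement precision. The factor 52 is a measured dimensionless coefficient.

6.8 N

295.58 N + 57.142 N = 352.722 N; the sum is limited to 2 decimal places (5 s.f.).
Carrying full precision, 352.722 ÷ 52 = 6.78311538462… N; 52 has 2 s.f., so the result keeps min(5, 2) = 2 s.f.
Rounded to 2 significant figures: 6.8 N.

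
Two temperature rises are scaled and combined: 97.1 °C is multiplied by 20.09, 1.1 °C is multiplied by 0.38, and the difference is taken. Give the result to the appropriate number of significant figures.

1.95 × 10³ °C

97.1 × 20.09 = 1950.739 → 1.95 × 10³ °C (3 s.f., last digit at the 10^1 place).
1.1 × 0.38 = 0.418 → 0.42 °C (2 s.f., last digit at the 10^-2 place).
Difference: 1950.321 °C; keep the coarser place, 10^1.
Result: 1.95 × 10³ °C.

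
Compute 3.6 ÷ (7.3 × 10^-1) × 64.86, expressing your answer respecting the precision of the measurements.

3.6 ÷ (7.3 × 10^-1) × 64.86 = 319.857534247…
Multiplication/division keeps the fewest significant figures: 3.6 → 2 s.f., 7.3 × 10^-1 → 2 s.f., 64.86 → 4 s.f.; limit is 2.
Rounded to 2 significant figures: 3.2 × 10^2.

3.2 × 10^2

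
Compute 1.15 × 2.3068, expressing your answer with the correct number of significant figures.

2.65

1.15 × 2.3068 = 2.65282
Multiplication/division keeps the fewest significant figures: 1.15 → 3 s.f., 2.3068 → 5 s.f.; limit is 3.
Rounded to 3 significant figures: 2.65.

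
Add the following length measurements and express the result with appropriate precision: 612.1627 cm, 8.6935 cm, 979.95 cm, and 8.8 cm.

1609.6 cm

612.1627 cm + 8.6935 cm + 979.95 cm + 8.8 cm = 1609.6062 cm.
Addition/subtraction keeps the fewest decimal places: 612.1627 → 4 decimal places, 8.6935 → 4 decimal places, 979.95 → 2 decimal places, 8.8 → 1 decimal place; limit is 1.
Rounded to 1 decimal place: 1609.6 cm.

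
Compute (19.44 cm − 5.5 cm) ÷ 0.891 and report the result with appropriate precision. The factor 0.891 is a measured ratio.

15.6 cm

19.44 cm − 5.5 cm = 13.94 cm; the difference is limited to 1 decimal place (3 s.f.).
Carrying full precision, 13.94 ÷ 0.891 = 15.645342312… cm; 0.891 has 3 s.f., so the result keeps min(3, 3) = 3 s.f.
Rounded to 3 significant figures: 15.6 cm.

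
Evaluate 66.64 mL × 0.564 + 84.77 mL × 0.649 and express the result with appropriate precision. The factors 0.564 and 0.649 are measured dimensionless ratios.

92.6 mL

66.64 × 0.564 = 37.58496 → 37.6 mL (3 s.f., last digit at the 10^-1 place).
84.77 × 0.649 = 55.01573 → 55.0 mL (3 s.f., last digit at the 10^-1 place).
Sum: 92.60069 mL; keep the coarser place, 10^-1.
Result: 92.6 mL.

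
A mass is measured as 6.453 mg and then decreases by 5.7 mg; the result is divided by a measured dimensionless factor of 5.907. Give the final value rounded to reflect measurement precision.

0.1 mg

6.453 mg − 5.7 mg = 0.753 mg; the difference is limited to 1 decimal place (1 s.f.).
Carrying full precision, 0.753 ÷ 5.907 = 0.127475876079… mg; 5.907 has 4 s.f., so the result keeps min(1, 4) = 1 s.f.
Rounded to 1 significant figure: 0.1 mg.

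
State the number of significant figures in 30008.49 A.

7

30008.49: zeros between nonzero digits are significant.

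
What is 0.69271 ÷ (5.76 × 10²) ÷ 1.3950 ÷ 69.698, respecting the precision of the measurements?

0.69271 ÷ (5.76 × 10²) ÷ 1.3950 ÷ 69.698 = 0.0000123689960278…
Multiplication/division keeps the fewest significant figures: 0.69271 → 5 s.f., 5.76 × 10² → 3 s.f., 1.3950 → 5 s.f., 69.698 → 5 s.f.; limit is 3.
Rounded to 3 significant figures: 1.24 × 10⁻⁵.

1.24 × 10⁻⁵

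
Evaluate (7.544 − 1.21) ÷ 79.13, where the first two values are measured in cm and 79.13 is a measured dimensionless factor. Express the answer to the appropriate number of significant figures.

0.0800 cm

7.544 cm − 1.21 cm = 6.334 cm; the difference is limited to 2 decimal places (3 s.f.).
Carrying full precision, 6.334 ÷ 79.13 = 0.0800454947555… cm; 79.13 has 4 s.f., so the result keeps min(3, 4) = 3 s.f.
Rounded to 3 significant figures: 0.0800 cm.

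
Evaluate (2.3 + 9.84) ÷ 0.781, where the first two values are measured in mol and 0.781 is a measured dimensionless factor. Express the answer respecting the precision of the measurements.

2.3 mol + 9.84 mol = 12.14 mol; the sum is limited to 1 decimal place (3 s.f.).
Carrying full precision, 12.14 ÷ 0.781 = 15.5441741357… mol; 0.781 has 3 s.f., so the result keeps min(3, 3) = 3 s.f.
Rounded to 3 significant figures: 15.5 mol.

15.5 mol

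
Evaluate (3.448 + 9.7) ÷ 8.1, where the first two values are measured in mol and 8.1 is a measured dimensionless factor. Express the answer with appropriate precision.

3.448 mol + 9.7 mol = 13.148 mol; the sum is limited to 1 decimal place (3 s.f.).
Carrying full precision, 13.148 ÷ 8.1 = 1.62320987654… mol; 8.1 has 2 s.f., so the result keeps min(3, 2) = 2 s.f.
Rounded to 2 significant figures: 1.6 mol.

1.6 mol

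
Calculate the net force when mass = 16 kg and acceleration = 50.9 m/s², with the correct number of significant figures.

8.1 × 10^2 N

net force = 16 kg × 50.9 m/s² = 814.4 N.
16 has 2 significant figures; 50.9 has 3.
Division/multiplication keeps the fewest: 2 significant figures.
Rounded: 8.1 × 10^2 N.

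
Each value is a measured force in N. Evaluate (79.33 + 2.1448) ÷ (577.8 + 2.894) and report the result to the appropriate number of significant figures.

0.1403

79.33 + 2.1448 = 81.4748, limited to 2 d.p. → 4 s.f.; 577.8 + 2.894 = 580.694, limited to 1 d.p. → 4 s.f.
Carrying full precision, 81.4748 ÷ 580.694 = 0.140305909825…; keep min(4, 4) = 4 s.f.
Rounded to 4 significant figures: 0.1403.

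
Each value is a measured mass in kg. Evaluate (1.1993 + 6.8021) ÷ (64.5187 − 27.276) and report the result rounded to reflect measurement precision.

0.21484

1.1993 + 6.8021 = 8.0014, limited to 4 d.p. → 5 s.f.; 64.5187 − 27.276 = 37.2427, limited to 3 d.p. → 5 s.f.
Carrying full precision, 8.0014 ÷ 37.2427 = 0.214844788375…; keep min(5, 5) = 5 s.f.
Rounded to 5 significant figures: 0.21484.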